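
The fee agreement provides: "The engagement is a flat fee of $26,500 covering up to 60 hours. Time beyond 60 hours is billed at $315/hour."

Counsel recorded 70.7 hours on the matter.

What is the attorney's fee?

Flat fee: $26,500.00
Excess hours: 70.7 − 60 = 10.7
Overrun: 10.7 × $315 = $3,370.50
Total: $26,500.00 + $3,370.50 = $29,870.50

$29,870.50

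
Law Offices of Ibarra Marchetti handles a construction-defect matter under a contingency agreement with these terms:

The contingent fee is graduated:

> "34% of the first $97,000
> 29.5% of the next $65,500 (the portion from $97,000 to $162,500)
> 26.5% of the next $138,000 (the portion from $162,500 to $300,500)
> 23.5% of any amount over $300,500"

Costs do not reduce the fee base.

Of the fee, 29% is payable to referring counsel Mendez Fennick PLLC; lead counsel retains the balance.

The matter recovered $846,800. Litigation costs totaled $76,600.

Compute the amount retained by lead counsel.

Fee base is the gross recovery, $846,800; costs are reimbursed separately.
First $97,000 at 34% = $32,980.00
Next $65,500 at 29.5% = $19,322.50
Next $138,000 at 26.5% = $36,570.00
Remaining $546,300 at 23.5% = $128,380.50
Fee: $32,980.00 + $19,322.50 + $36,570.00 + $128,380.50 = $217,253.00
Referral share: 29% of $217,253.00 = $63,003.37; lead counsel retains $217,253.00 − $63,003.37 = $154,249.63.

$154,249.63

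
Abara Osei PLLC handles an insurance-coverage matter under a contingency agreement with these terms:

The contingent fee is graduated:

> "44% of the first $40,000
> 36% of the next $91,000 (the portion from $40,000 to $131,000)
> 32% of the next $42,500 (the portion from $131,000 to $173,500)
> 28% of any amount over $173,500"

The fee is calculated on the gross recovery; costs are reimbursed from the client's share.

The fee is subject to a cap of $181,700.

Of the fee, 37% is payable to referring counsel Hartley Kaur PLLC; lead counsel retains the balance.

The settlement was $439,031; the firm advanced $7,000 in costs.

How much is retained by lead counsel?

$87,134.47

Fee base is the gross recovery, $439,031; costs are reimbursed separately.
First $40,000 at 44% = $17,600.00
Next $91,000 at 36% = $32,760.00
Next $42,500 at 32% = $13,600.00
Remaining $265,531 at 28% = $74,348.68
Fee: $17,600.00 + $32,760.00 + $13,600.00 + $74,348.68 = $138,308.68
$138,308.68 is under the $181,700 cap.
Referral share: 37% of $138,308.68 = $51,174.21; lead counsel retains $138,308.68 − $51,174.21 = $87,134.47.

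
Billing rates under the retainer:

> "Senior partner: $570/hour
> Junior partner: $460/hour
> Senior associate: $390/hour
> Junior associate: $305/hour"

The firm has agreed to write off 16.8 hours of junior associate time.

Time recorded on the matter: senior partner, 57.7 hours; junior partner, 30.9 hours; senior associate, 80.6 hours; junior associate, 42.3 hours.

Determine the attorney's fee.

$86,314.50

Senior partner: 57.7 × $570 = $32,889.00
Junior partner: 30.9 × $460 = $14,214.00
Senior associate: 80.6 × $390 = $31,434.00
Junior associate: 42.3 × $305 = $12,901.50
Subtotal: $91,438.50
Write-off: 16.8 × $305 = $5,124.00
Total: $91,438.50 − $5,124.00 = $86,314.50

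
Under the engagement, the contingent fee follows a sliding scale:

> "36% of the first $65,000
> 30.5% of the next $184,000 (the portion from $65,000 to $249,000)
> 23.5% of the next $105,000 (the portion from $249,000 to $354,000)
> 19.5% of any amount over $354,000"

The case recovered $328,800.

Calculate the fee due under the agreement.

First $65,000 at 36% = $23,400.00
Next $184,000 at 30.5% = $56,120.00
Remaining $79,800 at 23.5% = $18,753.00
Fee: $23,400.00 + $56,120.00 + $18,753.00 = $98,273.00

$98,273.00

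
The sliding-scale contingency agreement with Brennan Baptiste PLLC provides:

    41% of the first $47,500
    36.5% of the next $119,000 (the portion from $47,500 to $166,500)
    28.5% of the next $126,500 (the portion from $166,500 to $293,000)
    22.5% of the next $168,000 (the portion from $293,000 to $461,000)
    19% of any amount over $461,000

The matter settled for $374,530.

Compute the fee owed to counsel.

$117,306.75

First $47,500 at 41% = $19,475.00
Next $119,000 at 36.5% = $43,435.00
Next $126,500 at 28.5% = $36,052.50
Remaining $81,530 at 22.5% = $18,344.25
Fee: $19,475.00 + $43,435.00 + $36,052.50 + $18,344.25 = $117,306.75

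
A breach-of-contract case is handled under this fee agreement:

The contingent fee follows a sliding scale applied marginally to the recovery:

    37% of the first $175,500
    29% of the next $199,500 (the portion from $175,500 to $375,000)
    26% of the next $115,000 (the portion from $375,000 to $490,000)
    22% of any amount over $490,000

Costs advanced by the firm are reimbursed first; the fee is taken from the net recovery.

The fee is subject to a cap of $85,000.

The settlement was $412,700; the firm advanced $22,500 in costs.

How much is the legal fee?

$85,000.00

Fee base (net of costs): $412,700 − $22,500 = $390,200
First $175,500 at 37% = $64,935.00
Next $199,500 at 29% = $57,855.00
Remaining $15,200 at 26% = $3,952.00
Fee: $64,935.00 + $57,855.00 + $3,952.00 = $126,742.00
$126,742.00 exceeds the $85,000 cap, so the fee is capped at $85,000.00.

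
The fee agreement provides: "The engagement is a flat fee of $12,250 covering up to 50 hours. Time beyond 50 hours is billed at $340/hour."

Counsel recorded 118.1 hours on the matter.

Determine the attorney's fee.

$35,404.00

Flat fee: $12,250.00
Excess hours: 118.1 − 50 = 68.1
Overrun: 68.1 × $340 = $23,154.00
Total: $12,250.00 + $23,154.00 = $35,404.00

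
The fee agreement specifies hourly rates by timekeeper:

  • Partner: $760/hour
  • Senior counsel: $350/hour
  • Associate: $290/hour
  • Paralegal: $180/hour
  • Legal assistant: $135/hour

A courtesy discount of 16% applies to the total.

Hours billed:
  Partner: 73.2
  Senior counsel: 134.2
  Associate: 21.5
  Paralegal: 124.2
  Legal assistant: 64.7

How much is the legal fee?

Partner: 73.2 × $760 = $55,632.00
Senior counsel: 134.2 × $350 = $46,970.00
Associate: 21.5 × $290 = $6,235.00
Paralegal: 124.2 × $180 = $22,356.00
Legal assistant: 64.7 × $135 = $8,734.50
Subtotal: $139,927.50
Less 16% discount: −$22,388.40
Total: $139,927.50 − $22,388.40 = $117,539.10

$117,539.10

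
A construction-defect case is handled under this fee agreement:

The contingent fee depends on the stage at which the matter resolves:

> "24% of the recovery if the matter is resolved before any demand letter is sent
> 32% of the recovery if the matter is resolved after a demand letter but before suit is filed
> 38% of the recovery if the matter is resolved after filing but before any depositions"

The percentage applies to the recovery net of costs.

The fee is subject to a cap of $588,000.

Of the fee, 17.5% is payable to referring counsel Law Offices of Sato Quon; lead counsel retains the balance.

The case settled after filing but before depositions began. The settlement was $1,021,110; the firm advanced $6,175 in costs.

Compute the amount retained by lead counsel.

$318,182.12

Fee base (net of costs): $1,021,110 − $6,175 = $1,014,935
The matter settled after filing but before depositions began, so the 38% rate applies.
$1,014,935 × 38% = $385,675.30
$385,675.30 is under the $588,000 cap.
Referral share: 17.5% of $385,675.30 = $67,493.18; lead counsel retains $385,675.30 − $67,493.18 = $318,182.12.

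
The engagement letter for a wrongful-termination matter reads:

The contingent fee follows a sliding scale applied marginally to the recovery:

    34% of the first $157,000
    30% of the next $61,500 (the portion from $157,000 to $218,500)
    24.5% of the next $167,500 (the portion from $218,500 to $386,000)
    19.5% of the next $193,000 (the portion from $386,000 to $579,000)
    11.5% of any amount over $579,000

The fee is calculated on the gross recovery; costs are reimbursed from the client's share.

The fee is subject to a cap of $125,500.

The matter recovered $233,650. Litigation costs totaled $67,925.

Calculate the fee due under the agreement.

Fee base is the gross recovery, $233,650; costs are reimbursed separately.
First $157,000 at 34% = $53,380.00
Next $61,500 at 30% = $18,450.00
Remaining $15,150 at 24.5% = $3,711.75
Fee: $53,380.00 + $18,450.00 + $3,711.75 = $75,541.75
$75,541.75 is under the $125,500 cap.

$75,541.75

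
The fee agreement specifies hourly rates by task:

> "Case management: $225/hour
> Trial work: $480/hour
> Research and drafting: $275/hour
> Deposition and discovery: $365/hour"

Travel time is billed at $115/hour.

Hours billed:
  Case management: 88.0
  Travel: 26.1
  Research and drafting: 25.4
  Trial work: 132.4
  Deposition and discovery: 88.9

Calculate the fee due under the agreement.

$125,787.00

Case management: 88.0 × $225 = $19,800.00
Trial work: 132.4 × $480 = $63,552.00
Research and drafting: 25.4 × $275 = $6,985.00
Deposition and discovery: 88.9 × $365 = $32,448.50
Subtotal: $19,800.00 + $63,552.00 + $6,985.00 + $32,448.50 = $122,785.50
Travel: 26.1 × $115 = $3,001.50
Total: $122,785.50 + $3,001.50 = $125,787.00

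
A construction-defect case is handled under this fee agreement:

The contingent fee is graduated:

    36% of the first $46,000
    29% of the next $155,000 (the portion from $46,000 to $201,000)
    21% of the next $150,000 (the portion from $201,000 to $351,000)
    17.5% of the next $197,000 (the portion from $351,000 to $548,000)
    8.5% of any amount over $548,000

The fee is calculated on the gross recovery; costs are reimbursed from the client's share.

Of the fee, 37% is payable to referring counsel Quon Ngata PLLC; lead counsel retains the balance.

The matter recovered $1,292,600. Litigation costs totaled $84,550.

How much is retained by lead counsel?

$120,188.88

Fee base is the gross recovery, $1,292,600; costs are reimbursed separately.
First $46,000 at 36% = $16,560.00
Next $155,000 at 29% = $44,950.00
Next $150,000 at 21% = $31,500.00
Next $197,000 at 17.5% = $34,475.00
Remaining $744,600 at 8.5% = $63,291.00
Fee: $16,560.00 + $44,950.00 + $31,500.00 + $34,475.00 + $63,291.00 = $190,776.00
Referral share: 37% of $190,776.00 = $70,587.12; lead counsel retains $190,776.00 − $70,587.12 = $120,188.88.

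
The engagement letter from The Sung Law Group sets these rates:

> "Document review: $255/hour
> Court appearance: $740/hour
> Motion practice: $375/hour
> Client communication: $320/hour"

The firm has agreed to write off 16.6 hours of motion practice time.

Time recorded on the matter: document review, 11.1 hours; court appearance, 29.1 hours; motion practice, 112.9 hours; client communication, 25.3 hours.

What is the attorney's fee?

$68,573.00

Document review: 11.1 × $255 = $2,830.50
Court appearance: 29.1 × $740 = $21,534.00
Motion practice: 112.9 × $375 = $42,337.50
Client communication: 25.3 × $320 = $8,096.00
Subtotal: $74,798.00
Write-off: 16.6 × $375 = $6,225.00
Total: $74,798.00 − $6,225.00 = $68,573.00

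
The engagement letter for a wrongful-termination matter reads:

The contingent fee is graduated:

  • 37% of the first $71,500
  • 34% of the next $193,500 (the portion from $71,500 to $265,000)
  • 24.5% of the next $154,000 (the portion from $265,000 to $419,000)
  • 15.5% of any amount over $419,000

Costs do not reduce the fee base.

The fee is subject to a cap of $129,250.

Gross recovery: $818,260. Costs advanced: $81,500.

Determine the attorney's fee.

$129,250.00

Fee base is the gross recovery, $818,260; costs are reimbursed separately.
First $71,500 at 37% = $26,455.00
Next $193,500 at 34% = $65,790.00
Next $154,000 at 24.5% = $37,730.00
Remaining $399,260 at 15.5% = $61,885.30
Fee: $26,455.00 + $65,790.00 + $37,730.00 + $61,885.30 = $191,860.30
$191,860.30 exceeds the $129,250 cap, so the fee is capped at $129,250.00.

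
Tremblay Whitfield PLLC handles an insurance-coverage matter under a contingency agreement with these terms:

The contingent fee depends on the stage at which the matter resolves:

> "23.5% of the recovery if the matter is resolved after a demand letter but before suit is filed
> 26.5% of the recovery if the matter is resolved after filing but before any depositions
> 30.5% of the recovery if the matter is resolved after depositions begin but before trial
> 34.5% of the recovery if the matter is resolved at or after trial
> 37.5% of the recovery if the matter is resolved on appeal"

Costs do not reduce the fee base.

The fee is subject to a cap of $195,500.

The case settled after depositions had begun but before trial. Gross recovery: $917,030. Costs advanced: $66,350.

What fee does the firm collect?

Fee base is the gross recovery, $917,030; costs are reimbursed separately.
The matter settled after depositions had begun but before trial, so the 30.5% rate applies.
$917,030 × 30.5% = $279,694.15
$279,694.15 exceeds the $195,500 cap, so the fee is capped at $195,500.00.

$195,500.00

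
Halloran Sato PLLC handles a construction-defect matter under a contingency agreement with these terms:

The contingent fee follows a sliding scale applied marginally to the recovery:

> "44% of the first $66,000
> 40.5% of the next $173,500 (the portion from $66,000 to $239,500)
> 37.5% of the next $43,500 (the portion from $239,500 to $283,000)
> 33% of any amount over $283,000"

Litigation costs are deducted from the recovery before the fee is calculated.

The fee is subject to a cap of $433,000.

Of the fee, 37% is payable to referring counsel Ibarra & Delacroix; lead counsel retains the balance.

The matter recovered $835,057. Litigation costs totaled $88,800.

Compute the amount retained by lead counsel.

$169,151.73

Fee base (net of costs): $835,057 − $88,800 = $746,257
First $66,000 at 44% = $29,040.00
Next $173,500 at 40.5% = $70,267.50
Next $43,500 at 37.5% = $16,312.50
Remaining $463,257 at 33% = $152,874.81
Fee: $29,040.00 + $70,267.50 + $16,312.50 + $152,874.81 = $268,494.81
$268,494.81 is under the $433,000 cap.
Referral share: 37% of $268,494.81 = $99,343.08; lead counsel retains $268,494.81 − $99,343.08 = $169,151.73.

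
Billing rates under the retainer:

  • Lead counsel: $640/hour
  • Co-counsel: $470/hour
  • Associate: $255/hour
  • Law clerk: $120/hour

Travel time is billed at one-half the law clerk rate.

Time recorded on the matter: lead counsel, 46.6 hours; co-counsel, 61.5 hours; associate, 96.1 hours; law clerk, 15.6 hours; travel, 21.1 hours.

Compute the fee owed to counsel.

$86,372.50

Lead counsel: 46.6 × $640 = $29,824.00
Co-counsel: 61.5 × $470 = $28,905.00
Associate: 96.1 × $255 = $24,505.50
Law clerk: 15.6 × $120 = $1,872.00
Subtotal: $29,824.00 + $28,905.00 + $24,505.50 + $1,872.00 = $85,106.50
Travel: 21.1 × ($120 ÷ 2) = 21.1 × $60.00 = $1,266.00
Total: $85,106.50 + $1,266.00 = $86,372.50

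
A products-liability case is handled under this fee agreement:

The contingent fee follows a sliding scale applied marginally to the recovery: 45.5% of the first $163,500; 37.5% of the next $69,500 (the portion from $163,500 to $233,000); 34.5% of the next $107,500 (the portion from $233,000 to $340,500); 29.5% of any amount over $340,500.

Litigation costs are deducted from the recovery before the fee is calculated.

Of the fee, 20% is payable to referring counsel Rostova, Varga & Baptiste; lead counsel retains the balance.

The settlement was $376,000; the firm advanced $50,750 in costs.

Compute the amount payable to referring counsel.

Fee base (net of costs): $376,000 − $50,750 = $325,250
First $163,500 at 45.5% = $74,392.50
Next $69,500 at 37.5% = $26,062.50
Remaining $92,250 at 34.5% = $31,826.25
Fee: $74,392.50 + $26,062.50 + $31,826.25 = $132,281.25
Referral share: 20% of $132,281.25 = $26,456.25; lead counsel retains $132,281.25 − $26,456.25 = $105,825.00.

$26,456.25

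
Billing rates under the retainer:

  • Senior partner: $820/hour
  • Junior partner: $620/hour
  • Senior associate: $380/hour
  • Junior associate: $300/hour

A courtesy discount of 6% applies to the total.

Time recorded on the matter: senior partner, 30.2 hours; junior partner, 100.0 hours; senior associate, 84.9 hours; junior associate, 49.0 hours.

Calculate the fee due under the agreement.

$125,702.44

Senior partner: 30.2 × $820 = $24,764.00
Junior partner: 100.0 × $620 = $62,000.00
Senior associate: 84.9 × $380 = $32,262.00
Junior associate: 49.0 × $300 = $14,700.00
Subtotal: $133,726.00
Less 6% discount: −$8,023.56
Total: $133,726.00 − $8,023.56 = $125,702.44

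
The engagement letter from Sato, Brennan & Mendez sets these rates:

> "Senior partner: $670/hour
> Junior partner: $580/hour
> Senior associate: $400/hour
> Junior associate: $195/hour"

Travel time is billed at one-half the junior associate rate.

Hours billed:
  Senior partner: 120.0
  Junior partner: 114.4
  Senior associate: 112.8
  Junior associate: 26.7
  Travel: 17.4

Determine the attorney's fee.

Senior partner: 120.0 × $670 = $80,400.00
Junior partner: 114.4 × $580 = $66,352.00
Senior associate: 112.8 × $400 = $45,120.00
Junior associate: 26.7 × $195 = $5,206.50
Subtotal: $80,400.00 + $66,352.00 + $45,120.00 + $5,206.50 = $197,078.50
Travel: 17.4 × ($195 ÷ 2) = 17.4 × $97.50 = $1,696.50
Total: $197,078.50 + $1,696.50 = $198,775.00

$198,775.00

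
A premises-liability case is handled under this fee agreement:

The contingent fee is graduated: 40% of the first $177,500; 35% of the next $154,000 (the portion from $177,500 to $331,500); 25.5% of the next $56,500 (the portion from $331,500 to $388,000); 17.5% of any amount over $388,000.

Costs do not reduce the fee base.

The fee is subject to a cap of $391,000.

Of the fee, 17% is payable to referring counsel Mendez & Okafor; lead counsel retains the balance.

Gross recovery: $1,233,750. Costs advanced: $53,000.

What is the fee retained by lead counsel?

$238,470.41

Fee base is the gross recovery, $1,233,750; costs are reimbursed separately.
First $177,500 at 40% = $71,000.00
Next $154,000 at 35% = $53,900.00
Next $56,500 at 25.5% = $14,407.50
Remaining $845,750 at 17.5% = $148,006.25
Fee: $71,000.00 + $53,900.00 + $14,407.50 + $148,006.25 = $287,313.75
$287,313.75 is under the $391,000 cap.
Referral share: 17% of $287,313.75 = $48,843.34; lead counsel retains $287,313.75 − $48,843.34 = $238,470.41.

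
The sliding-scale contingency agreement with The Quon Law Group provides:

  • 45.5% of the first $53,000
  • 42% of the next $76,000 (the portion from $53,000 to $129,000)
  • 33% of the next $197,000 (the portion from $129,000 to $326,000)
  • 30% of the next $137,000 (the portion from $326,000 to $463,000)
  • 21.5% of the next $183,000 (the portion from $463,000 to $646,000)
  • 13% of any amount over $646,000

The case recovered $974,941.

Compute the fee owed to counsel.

$244,252.33

First $53,000 at 45.5% = $24,115.00
Next $76,000 at 42% = $31,920.00
Next $197,000 at 33% = $65,010.00
Next $137,000 at 30% = $41,100.00
Next $183,000 at 21.5% = $39,345.00
Remaining $328,941 at 13% = $42,762.33
Fee: $24,115.00 + $31,920.00 + $65,010.00 + $41,100.00 + $39,345.00 + $42,762.33 = $244,252.33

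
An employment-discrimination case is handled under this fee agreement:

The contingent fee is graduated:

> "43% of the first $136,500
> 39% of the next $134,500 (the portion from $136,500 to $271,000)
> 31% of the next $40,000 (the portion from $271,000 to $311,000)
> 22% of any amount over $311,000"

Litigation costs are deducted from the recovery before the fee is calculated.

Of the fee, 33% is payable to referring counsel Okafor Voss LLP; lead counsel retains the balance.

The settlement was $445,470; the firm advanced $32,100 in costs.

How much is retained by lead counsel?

$97,867.84

Fee base (net of costs): $445,470 − $32,100 = $413,370
First $136,500 at 43% = $58,695.00
Next $134,500 at 39% = $52,455.00
Next $40,000 at 31% = $12,400.00
Remaining $102,370 at 22% = $22,521.40
Fee: $58,695.00 + $52,455.00 + $12,400.00 + $22,521.40 = $146,071.40
Referral share: 33% of $146,071.40 = $48,203.56; lead counsel retains $146,071.40 − $48,203.56 = $97,867.84.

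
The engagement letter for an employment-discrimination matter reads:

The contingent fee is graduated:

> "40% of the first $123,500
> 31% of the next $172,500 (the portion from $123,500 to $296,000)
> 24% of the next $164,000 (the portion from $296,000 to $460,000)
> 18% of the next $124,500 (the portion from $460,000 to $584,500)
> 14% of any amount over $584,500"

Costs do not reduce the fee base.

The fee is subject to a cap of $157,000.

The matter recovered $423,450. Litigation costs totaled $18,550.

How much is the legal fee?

$133,463.00

Fee base is the gross recovery, $423,450; costs are reimbursed separately.
First $123,500 at 40% = $49,400.00
Next $172,500 at 31% = $53,475.00
Remaining $127,450 at 24% = $30,588.00
Fee: $49,400.00 + $53,475.00 + $30,588.00 = $133,463.00
$133,463.00 is under the $157,000 cap.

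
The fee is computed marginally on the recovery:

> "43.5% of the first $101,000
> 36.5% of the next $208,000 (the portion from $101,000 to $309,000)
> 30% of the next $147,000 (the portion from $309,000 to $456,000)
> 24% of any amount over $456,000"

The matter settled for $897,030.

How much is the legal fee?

First $101,000 at 43.5% = $43,935.00
Next $208,000 at 36.5% = $75,920.00
Next $147,000 at 30% = $44,100.00
Remaining $441,030 at 24% = $105,847.20
Fee: $43,935.00 + $75,920.00 + $44,100.00 + $105,847.20 = $269,802.20

$269,802.20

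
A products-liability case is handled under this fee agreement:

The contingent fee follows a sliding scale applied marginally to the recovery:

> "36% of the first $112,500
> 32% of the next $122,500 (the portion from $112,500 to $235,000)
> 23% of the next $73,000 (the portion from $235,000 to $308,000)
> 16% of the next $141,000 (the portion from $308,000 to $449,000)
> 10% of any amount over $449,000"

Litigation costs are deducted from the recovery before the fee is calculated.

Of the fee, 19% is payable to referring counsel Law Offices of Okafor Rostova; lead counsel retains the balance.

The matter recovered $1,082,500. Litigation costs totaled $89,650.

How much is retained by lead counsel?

Fee base (net of costs): $1,082,500 − $89,650 = $992,850
First $112,500 at 36% = $40,500.00
Next $122,500 at 32% = $39,200.00
Next $73,000 at 23% = $16,790.00
Next $141,000 at 16% = $22,560.00
Remaining $543,850 at 10% = $54,385.00
Fee: $40,500.00 + $39,200.00 + $16,790.00 + $22,560.00 + $54,385.00 = $173,435.00
Referral share: 19% of $173,435.00 = $32,952.65; lead counsel retains $173,435.00 − $32,952.65 = $140,482.35.

$140,482.35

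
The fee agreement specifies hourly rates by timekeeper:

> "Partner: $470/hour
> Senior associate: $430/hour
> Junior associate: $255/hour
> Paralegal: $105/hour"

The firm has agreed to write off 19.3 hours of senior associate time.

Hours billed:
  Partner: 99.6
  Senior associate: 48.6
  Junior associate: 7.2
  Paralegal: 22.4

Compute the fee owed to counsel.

Partner: 99.6 × $470 = $46,812.00
Senior associate: 48.6 × $430 = $20,898.00
Junior associate: 7.2 × $255 = $1,836.00
Paralegal: 22.4 × $105 = $2,352.00
Subtotal: $71,898.00
Write-off: 19.3 × $430 = $8,299.00
Total: $71,898.00 − $8,299.00 = $63,599.00

$63,599.00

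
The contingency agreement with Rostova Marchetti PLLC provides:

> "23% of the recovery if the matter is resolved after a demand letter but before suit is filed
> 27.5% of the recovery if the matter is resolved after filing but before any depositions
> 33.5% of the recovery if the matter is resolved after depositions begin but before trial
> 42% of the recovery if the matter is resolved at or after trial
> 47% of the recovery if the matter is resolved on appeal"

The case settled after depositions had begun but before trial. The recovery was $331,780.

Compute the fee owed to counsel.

$111,146.30

The matter settled after depositions had begun but before trial, so the 33.5% rate applies.
$331,780 × 33.5% = $111,146.30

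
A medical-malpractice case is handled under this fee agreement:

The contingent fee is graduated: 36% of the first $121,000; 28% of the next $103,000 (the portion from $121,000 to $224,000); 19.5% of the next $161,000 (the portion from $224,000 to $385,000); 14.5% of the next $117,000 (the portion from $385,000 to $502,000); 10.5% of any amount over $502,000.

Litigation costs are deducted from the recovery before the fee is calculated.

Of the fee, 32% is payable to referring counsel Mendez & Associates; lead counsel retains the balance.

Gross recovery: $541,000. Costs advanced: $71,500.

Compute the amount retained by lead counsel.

Fee base (net of costs): $541,000 − $71,500 = $469,500
First $121,000 at 36% = $43,560.00
Next $103,000 at 28% = $28,840.00
Next $161,000 at 19.5% = $31,395.00
Remaining $84,500 at 14.5% = $12,252.50
Fee: $43,560.00 + $28,840.00 + $31,395.00 + $12,252.50 = $116,047.50
Referral share: 32% of $116,047.50 = $37,135.20; lead counsel retains $116,047.50 − $37,135.20 = $78,912.30.

$78,912.30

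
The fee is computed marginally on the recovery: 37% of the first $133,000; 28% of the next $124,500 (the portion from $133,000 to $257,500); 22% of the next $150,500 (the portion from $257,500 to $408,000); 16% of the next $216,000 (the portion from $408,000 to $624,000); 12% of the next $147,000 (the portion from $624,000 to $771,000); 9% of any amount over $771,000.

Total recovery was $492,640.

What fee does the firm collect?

First $133,000 at 37% = $49,210.00
Next $124,500 at 28% = $34,860.00
Next $150,500 at 22% = $33,110.00
Remaining $84,640 at 16% = $13,542.40
Fee: $49,210.00 + $34,860.00 + $33,110.00 + $13,542.40 = $130,722.40

$130,722.40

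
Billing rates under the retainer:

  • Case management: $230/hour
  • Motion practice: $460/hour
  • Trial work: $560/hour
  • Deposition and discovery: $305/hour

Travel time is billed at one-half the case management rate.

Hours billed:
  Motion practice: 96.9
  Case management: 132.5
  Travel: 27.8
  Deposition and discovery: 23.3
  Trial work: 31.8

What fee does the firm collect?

Case management: 132.5 × $230 = $30,475.00
Motion practice: 96.9 × $460 = $44,574.00
Trial work: 31.8 × $560 = $17,808.00
Deposition and discovery: 23.3 × $305 = $7,106.50
Subtotal: $30,475.00 + $44,574.00 + $17,808.00 + $7,106.50 = $99,963.50
Travel: 27.8 × ($230 ÷ 2) = 27.8 × $115.00 = $3,197.00
Total: $99,963.50 + $3,197.00 = $103,160.50

$103,160.50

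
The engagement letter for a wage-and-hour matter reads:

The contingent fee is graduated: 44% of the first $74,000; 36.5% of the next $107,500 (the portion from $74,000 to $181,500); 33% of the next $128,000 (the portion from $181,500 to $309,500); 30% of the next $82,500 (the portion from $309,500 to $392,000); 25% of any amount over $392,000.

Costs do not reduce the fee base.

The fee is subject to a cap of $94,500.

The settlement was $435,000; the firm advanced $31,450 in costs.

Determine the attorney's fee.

Fee base is the gross recovery, $435,000; costs are reimbursed separately.
First $74,000 at 44% = $32,560.00
Next $107,500 at 36.5% = $39,237.50
Next $128,000 at 33% = $42,240.00
Next $82,500 at 30% = $24,750.00
Remaining $43,000 at 25% = $10,750.00
Fee: $32,560.00 + $39,237.50 + $42,240.00 + $24,750.00 + $10,750.00 = $149,537.50
$149,537.50 exceeds the $94,500 cap, so the fee is capped at $94,500.00.

$94,500.00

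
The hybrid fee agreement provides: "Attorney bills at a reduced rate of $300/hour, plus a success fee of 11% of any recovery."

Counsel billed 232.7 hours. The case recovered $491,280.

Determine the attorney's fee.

Hourly: 232.7 × $300 = $69,810.00
Success fee: 11% of $491,280 = $54,040.80
Total: $69,810.00 + $54,040.80 = $123,850.80

$123,850.80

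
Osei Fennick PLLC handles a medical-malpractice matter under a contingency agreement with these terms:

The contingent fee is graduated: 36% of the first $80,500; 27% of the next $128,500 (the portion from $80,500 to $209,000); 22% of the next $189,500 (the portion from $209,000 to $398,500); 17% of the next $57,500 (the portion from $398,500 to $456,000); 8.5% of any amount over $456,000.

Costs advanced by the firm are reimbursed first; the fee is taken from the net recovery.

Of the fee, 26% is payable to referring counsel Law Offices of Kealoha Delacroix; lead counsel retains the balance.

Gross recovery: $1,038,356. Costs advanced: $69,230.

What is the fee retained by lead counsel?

$117,479.23

Fee base (net of costs): $1,038,356 − $69,230 = $969,126
First $80,500 at 36% = $28,980.00
Next $128,500 at 27% = $34,695.00
Next $189,500 at 22% = $41,690.00
Next $57,500 at 17% = $9,775.00
Remaining $513,126 at 8.5% = $43,615.71
Fee: $28,980.00 + $34,695.00 + $41,690.00 + $9,775.00 + $43,615.71 = $158,755.71
Referral share: 26% of $158,755.71 = $41,276.48; lead counsel retains $158,755.71 − $41,276.48 = $117,479.23.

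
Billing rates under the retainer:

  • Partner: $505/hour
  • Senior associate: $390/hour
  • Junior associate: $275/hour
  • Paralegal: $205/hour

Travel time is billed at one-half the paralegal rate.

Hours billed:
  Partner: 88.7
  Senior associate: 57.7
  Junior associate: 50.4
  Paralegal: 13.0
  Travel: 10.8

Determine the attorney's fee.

Partner: 88.7 × $505 = $44,793.50
Senior associate: 57.7 × $390 = $22,503.00
Junior associate: 50.4 × $275 = $13,860.00
Paralegal: 13.0 × $205 = $2,665.00
Subtotal: $44,793.50 + $22,503.00 + $13,860.00 + $2,665.00 = $83,821.50
Travel: 10.8 × ($205 ÷ 2) = 10.8 × $102.50 = $1,107.00
Total: $83,821.50 + $1,107.00 = $84,928.50

$84,928.50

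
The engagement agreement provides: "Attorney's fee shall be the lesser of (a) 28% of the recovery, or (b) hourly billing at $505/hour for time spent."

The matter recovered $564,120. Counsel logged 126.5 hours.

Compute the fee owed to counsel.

$63,882.50

(a) 28% of $564,120 = $157,953.60
(b) 126.5 × $505 = $63,882.50
The lesser is (b): $63,882.50.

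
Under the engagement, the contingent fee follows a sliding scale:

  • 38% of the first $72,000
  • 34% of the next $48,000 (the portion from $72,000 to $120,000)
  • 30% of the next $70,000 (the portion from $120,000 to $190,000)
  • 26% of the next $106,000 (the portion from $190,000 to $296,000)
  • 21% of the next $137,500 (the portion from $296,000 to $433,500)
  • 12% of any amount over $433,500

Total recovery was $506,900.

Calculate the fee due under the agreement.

$129,923.00

First $72,000 at 38% = $27,360.00
Next $48,000 at 34% = $16,320.00
Next $70,000 at 30% = $21,000.00
Next $106,000 at 26% = $27,560.00
Next $137,500 at 21% = $28,875.00
Remaining $73,400 at 12% = $8,808.00
Fee: $27,360.00 + $16,320.00 + $21,000.00 + $27,560.00 + $28,875.00 + $8,808.00 = $129,923.00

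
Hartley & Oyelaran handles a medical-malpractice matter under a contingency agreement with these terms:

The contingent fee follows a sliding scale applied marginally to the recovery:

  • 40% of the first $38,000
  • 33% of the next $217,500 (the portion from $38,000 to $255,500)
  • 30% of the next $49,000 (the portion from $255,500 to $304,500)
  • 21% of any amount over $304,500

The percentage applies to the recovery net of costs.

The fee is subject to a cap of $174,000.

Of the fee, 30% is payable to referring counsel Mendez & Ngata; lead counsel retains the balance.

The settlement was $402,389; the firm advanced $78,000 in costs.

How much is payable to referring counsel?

Fee base (net of costs): $402,389 − $78,000 = $324,389
First $38,000 at 40% = $15,200.00
Next $217,500 at 33% = $71,775.00
Next $49,000 at 30% = $14,700.00
Remaining $19,889 at 21% = $4,176.69
Fee: $15,200.00 + $71,775.00 + $14,700.00 + $4,176.69 = $105,851.69
$105,851.69 is under the $174,000 cap.
Referral share: 30% of $105,851.69 = $31,755.51; lead counsel retains $105,851.69 − $31,755.51 = $74,096.18.

$31,755.51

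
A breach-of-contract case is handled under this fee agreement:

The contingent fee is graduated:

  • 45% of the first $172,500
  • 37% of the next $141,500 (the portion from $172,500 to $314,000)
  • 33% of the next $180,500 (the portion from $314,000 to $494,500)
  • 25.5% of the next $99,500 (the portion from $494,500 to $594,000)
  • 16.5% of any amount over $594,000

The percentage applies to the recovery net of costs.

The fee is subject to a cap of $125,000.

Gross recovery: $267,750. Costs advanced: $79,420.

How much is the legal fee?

Fee base (net of costs): $267,750 − $79,420 = $188,330
First $172,500 at 45% = $77,625.00
Remaining $15,830 at 37% = $5,857.10
Fee: $77,625.00 + $5,857.10 = $83,482.10
$83,482.10 is under the $125,000 cap.

$83,482.10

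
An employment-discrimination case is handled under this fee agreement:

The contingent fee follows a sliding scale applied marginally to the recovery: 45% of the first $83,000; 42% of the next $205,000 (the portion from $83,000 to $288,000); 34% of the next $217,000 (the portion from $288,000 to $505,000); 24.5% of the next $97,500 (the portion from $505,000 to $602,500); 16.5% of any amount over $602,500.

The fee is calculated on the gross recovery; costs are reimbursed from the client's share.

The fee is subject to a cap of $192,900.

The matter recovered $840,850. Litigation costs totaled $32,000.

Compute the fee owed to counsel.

Fee base is the gross recovery, $840,850; costs are reimbursed separately.
First $83,000 at 45% = $37,350.00
Next $205,000 at 42% = $86,100.00
Next $217,000 at 34% = $73,780.00
Next $97,500 at 24.5% = $23,887.50
Remaining $238,350 at 16.5% = $39,327.75
Fee: $37,350.00 + $86,100.00 + $73,780.00 + $23,887.50 + $39,327.75 = $260,445.25
$260,445.25 exceeds the $192,900 cap, so the fee is capped at $192,900.00.

$192,900.00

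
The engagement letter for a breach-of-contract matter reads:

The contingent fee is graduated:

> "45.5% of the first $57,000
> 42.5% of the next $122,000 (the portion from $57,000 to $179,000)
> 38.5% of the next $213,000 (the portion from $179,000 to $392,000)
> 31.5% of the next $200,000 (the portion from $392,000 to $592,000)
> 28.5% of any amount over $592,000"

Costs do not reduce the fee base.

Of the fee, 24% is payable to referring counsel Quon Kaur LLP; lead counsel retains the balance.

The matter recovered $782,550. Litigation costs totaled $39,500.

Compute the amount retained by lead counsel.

$210,593.53

Fee base is the gross recovery, $782,550; costs are reimbursed separately.
First $57,000 at 45.5% = $25,935.00
Next $122,000 at 42.5% = $51,850.00
Next $213,000 at 38.5% = $82,005.00
Next $200,000 at 31.5% = $63,000.00
Remaining $190,550 at 28.5% = $54,306.75
Fee: $25,935.00 + $51,850.00 + $82,005.00 + $63,000.00 + $54,306.75 = $277,096.75
Referral share: 24% of $277,096.75 = $66,503.22; lead counsel retains $277,096.75 − $66,503.22 = $210,593.53.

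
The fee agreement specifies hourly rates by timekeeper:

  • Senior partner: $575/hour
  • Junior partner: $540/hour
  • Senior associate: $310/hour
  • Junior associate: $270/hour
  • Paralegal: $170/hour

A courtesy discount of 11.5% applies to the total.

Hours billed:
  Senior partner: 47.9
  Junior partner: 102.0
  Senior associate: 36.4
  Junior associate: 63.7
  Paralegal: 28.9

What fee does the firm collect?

$102,676.37

Senior partner: 47.9 × $575 = $27,542.50
Junior partner: 102.0 × $540 = $55,080.00
Senior associate: 36.4 × $310 = $11,284.00
Junior associate: 63.7 × $270 = $17,199.00
Paralegal: 28.9 × $170 = $4,913.00
Subtotal: $116,018.50
Less 11.5% discount: −$13,342.13
Total: $116,018.50 − $13,342.13 = $102,676.37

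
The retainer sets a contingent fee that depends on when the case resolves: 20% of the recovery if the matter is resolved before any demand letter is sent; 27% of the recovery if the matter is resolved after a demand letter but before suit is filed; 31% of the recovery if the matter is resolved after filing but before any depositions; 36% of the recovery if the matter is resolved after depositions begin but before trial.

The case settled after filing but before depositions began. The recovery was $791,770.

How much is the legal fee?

The matter settled after filing but before depositions began, so the 31% rate applies.
$791,770 × 31% = $245,448.70

$245,448.70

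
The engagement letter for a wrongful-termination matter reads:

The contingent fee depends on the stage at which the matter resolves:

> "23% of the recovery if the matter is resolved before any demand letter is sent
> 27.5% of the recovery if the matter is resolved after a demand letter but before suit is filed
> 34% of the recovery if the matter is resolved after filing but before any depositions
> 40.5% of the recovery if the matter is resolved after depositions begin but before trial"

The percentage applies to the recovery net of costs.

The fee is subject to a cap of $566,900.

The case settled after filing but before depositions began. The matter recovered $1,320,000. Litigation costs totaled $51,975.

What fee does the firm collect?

$431,128.50

Fee base (net of costs): $1,320,000 − $51,975 = $1,268,025
The matter settled after filing but before depositions began, so the 34% rate applies.
$1,268,025 × 34% = $431,128.50
$431,128.50 is under the $566,900 cap.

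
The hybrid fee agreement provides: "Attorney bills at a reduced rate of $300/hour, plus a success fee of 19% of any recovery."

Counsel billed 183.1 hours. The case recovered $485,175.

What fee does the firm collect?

Hourly: 183.1 × $300 = $54,930.00
Success fee: 19% of $485,175 = $92,183.25
Total: $54,930.00 + $92,183.25 = $147,113.25

$147,113.25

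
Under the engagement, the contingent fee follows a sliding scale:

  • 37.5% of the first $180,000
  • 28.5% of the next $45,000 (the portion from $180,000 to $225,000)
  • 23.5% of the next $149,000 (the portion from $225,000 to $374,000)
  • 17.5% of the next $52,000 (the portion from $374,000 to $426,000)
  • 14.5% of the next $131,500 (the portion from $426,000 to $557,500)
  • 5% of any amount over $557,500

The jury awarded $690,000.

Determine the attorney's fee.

First $180,000 at 37.5% = $67,500.00
Next $45,000 at 28.5% = $12,825.00
Next $149,000 at 23.5% = $35,015.00
Next $52,000 at 17.5% = $9,100.00
Next $131,500 at 14.5% = $19,067.50
Remaining $132,500 at 5% = $6,625.00
Fee: $67,500.00 + $12,825.00 + $35,015.00 + $9,100.00 + $19,067.50 + $6,625.00 = $150,132.50

$150,132.50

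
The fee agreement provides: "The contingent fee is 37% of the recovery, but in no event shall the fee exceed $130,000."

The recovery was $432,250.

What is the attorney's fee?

$130,000.00

37% of $432,250 = $159,932.50
That exceeds the $130,000 cap, so the fee is capped at $130,000.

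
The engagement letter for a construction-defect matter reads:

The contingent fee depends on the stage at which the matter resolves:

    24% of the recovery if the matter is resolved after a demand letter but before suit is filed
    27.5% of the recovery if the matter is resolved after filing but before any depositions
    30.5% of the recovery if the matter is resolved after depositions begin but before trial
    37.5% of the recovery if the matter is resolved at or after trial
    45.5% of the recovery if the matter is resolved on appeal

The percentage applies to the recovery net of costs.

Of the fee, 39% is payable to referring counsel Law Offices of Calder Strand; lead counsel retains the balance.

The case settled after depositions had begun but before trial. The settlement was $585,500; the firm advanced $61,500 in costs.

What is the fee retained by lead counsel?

Fee base (net of costs): $585,500 − $61,500 = $524,000
The matter settled after depositions had begun but before trial, so the 30.5% rate applies.
$524,000 × 30.5% = $159,820.00
Referral share: 39% of $159,820.00 = $62,329.80; lead counsel retains $159,820.00 − $62,329.80 = $97,490.20.

$97,490.20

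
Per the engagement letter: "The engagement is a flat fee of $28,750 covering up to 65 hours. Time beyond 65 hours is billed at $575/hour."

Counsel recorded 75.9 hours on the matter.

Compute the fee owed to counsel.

$35,017.50

Flat fee: $28,750.00
Excess hours: 75.9 − 65 = 10.9
Overrun: 10.9 × $575 = $6,267.50
Total: $28,750.00 + $6,267.50 = $35,017.50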